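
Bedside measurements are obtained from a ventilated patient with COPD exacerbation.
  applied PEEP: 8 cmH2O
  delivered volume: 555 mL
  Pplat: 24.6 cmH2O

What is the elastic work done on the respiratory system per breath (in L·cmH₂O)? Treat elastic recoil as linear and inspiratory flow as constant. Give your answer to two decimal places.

Elastic work ≈ ½ × (Pplat − PEEP) × Vt = 0.5 × (24.6 − 8) × 0.555 L = 0.5 × 16.6 × 0.555 = 4.607 L·cmH2O.

4.61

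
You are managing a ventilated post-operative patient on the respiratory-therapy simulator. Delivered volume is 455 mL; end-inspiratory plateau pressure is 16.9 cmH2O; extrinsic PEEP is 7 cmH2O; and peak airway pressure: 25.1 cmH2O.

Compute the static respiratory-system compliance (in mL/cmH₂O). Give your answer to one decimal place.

46.0

Cstat = Vt / (Pplat − PEEP) = 455 / (16.9 − 7) = 455 / 9.9 = 45.96 mL/cmH2O.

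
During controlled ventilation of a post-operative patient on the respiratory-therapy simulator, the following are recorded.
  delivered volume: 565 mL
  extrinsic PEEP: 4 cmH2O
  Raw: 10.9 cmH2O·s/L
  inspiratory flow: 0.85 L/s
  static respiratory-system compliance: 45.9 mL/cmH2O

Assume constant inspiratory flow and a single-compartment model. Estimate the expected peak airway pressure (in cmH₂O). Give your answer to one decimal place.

25.6

Equation of motion (constant flow): PIP = Vt/C + R·V̇ + PEEP.
PIP = 565/45.9 + 10.9×0.85 + 4 = 12.309 + 9.265 + 4 = 25.574 cmH2O.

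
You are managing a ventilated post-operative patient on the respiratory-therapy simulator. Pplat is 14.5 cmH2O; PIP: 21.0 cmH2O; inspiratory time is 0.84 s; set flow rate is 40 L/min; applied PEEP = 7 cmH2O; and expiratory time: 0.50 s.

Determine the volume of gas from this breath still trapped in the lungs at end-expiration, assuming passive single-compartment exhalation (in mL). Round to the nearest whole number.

282

Flow: 40 L/min ÷ 60 = 0.6667 L/s.
Vt = flow × Ti = 0.6667 L/s × 0.84 s × 1000 mL/L = 560.03 mL.
R = (PIP − Pplat)/V̇ = (21.0 − 14.5) / 0.6667 = 6.5/0.6667 = 9.75 cmH2O·s/L.
C = Vt/(Pplat − PEEP) = 560.03 / (14.5 − 7) = 560.03/7.5 = 74.671 mL/cmH2O.
τ = R × C = 9.75 × 0.07467 L/cmH2O = 0.728 s.
Fraction remaining = e^(−Te/τ) = e^(−0.50/0.728) = 0.5032.
Trapped volume = 560.03 × 0.5032 = 281.81 mL.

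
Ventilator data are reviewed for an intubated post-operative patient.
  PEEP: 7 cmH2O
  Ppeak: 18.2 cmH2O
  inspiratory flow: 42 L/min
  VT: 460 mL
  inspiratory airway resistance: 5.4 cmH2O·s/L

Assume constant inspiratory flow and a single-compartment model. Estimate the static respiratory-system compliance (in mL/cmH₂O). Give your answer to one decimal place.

62.0

Flow: 42 L/min ÷ 60 = 0.7 L/s.
Equation of motion (constant flow): PIP = Vt/C + R·V̇ + PEEP.
Vt/C = PIP − R·V̇ − PEEP = 18.2 − 5.4×0.7 − 7 = 18.2 − 3.78 − 7 = 7.42 cmH2O.
C = Vt / 7.42 = 460 / 7.42 = 61.995 mL/cmH2O.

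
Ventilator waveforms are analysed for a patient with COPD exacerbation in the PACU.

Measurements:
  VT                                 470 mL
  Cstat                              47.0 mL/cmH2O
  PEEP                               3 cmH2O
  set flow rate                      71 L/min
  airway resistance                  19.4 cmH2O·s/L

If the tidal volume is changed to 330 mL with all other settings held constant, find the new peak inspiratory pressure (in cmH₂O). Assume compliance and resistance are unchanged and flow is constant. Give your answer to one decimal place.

Flow: 71 L/min ÷ 60 = 1.1833 L/s.
PIP = Vt/C + R·V̇ + PEEP (constant-flow equation of motion).
Only the elastic term changes: ΔPIP = ΔVt / C = (330 − 470) / 47.0 = -2.979 cmH2O.
Original PIP = 470/47.0 + 19.4×1.1833 + 3 = 35.956 cmH2O; new PIP = 35.956 + (-2.979) = 32.977 cmH2O.

33.0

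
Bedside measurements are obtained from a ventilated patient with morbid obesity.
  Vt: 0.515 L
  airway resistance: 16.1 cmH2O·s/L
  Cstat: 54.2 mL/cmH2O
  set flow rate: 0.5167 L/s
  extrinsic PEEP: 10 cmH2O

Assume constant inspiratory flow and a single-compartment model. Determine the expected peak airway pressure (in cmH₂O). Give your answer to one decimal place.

27.8

Equation of motion (constant flow): PIP = Vt/C + R·V̇ + PEEP.
PIP = 515/54.2 + 16.1×0.5167 + 10 = 9.502 + 8.319 + 10 = 27.821 cmH2O.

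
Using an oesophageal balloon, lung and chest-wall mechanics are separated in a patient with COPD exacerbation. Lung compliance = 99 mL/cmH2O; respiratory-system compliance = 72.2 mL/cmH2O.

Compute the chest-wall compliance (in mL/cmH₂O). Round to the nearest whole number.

1/Ccw = 1/Crs − 1/CL.
1/Ccw = 1/72.2 − 1/99 = 0.003749.
Ccw = 266.74 mL/cmH2O.

267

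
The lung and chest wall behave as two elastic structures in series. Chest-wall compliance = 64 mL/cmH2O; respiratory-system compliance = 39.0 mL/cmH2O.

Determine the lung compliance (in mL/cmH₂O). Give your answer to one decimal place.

1/CL = 1/Crs − 1/Ccw.
1/CL = 1/39.0 − 1/64 = 0.01002.
CL = 99.8 mL/cmH2O.

99.8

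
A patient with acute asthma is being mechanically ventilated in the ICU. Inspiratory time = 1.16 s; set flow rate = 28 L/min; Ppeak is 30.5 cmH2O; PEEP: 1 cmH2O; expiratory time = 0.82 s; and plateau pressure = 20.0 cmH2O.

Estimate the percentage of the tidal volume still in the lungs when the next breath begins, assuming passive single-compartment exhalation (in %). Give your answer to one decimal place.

27.8

Flow: 28 L/min ÷ 60 = 0.4667 L/s.
Vt = flow × Ti = 0.4667 L/s × 1.16 s × 1000 mL/L = 541.37 mL.
R = (PIP − Pplat)/V̇ = (30.5 − 20.0) / 0.4667 = 10.5/0.4667 = 22.498 cmH2O·s/L.
C = Vt/(Pplat − PEEP) = 541.37 / (20.0 − 1) = 541.37/19.0 = 28.493 mL/cmH2O.
τ = R × C = 22.498 × 0.02849 L/cmH2O = 0.641 s.
Fraction remaining at end-expiration = e^(−Te/τ) = e^(−0.82/0.641) = 0.2782 → 27.82%.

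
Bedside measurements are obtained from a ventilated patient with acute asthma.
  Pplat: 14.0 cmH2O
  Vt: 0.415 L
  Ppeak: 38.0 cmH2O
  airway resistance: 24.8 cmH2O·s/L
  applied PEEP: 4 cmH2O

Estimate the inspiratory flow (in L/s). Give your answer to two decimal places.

flow = (PIP − Pplat) / Raw = 24.0 / 24.8 = 0.9677 L/s.

0.97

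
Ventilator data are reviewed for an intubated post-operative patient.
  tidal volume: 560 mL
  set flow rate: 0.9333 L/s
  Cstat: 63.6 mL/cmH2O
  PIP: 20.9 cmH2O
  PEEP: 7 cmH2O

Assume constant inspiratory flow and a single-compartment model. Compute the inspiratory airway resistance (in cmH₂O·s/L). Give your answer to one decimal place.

5.5

Equation of motion (constant flow): PIP = Vt/C + R·V̇ + PEEP.
R·V̇ = PIP − Vt/C − PEEP = 20.9 − 560/63.6 − 7 = 20.9 − 8.805 − 7 = 5.095 cmH2O.
R = 5.095 / 0.9333 = 5.459 cmH2O·s/L.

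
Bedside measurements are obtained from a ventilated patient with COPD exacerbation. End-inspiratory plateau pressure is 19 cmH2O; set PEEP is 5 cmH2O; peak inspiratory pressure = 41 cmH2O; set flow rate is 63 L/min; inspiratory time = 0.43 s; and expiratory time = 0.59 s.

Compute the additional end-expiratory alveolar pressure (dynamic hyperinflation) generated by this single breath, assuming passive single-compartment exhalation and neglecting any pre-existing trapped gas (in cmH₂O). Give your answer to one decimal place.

5.8

Flow: 63 L/min ÷ 60 = 1.05 L/s.
Vt = flow × Ti = 1.05 L/s × 0.43 s × 1000 mL/L = 451.5 mL.
R = (PIP − Pplat)/V̇ = (41 − 19) / 1.05 = 22.0/1.05 = 20.952 cmH2O·s/L.
C = Vt/(Pplat − PEEP) = 451.5 / (19 − 5) = 451.5/14.0 = 32.25 mL/cmH2O.
τ = R × C = 20.952 × 0.03225 L/cmH2O = 0.6757 s.
Fraction remaining = e^(−Te/τ) = e^(−0.59/0.6757) = 0.4176; trapped volume = 451.5 × 0.4176 = 188.55 mL.
Additional alveolar pressure from trapping ≈ V_trapped / C = 188.55 / 32.25 = 5.847 cmH2O.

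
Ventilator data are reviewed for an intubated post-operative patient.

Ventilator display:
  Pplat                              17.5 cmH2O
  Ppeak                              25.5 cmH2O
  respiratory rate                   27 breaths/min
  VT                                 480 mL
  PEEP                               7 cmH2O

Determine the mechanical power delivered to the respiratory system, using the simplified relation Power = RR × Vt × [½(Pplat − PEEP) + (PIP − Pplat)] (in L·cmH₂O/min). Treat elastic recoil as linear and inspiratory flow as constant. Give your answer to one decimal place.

Per-breath work = Vt × [½(Pplat−PEEP) + (PIP−Pplat)] = 0.480 × [0.5×10.5 + 8.0] = 0.480 × 13.25 = 6.36 L·cmH2O.
Power = 27 × 6.36 = 171.72 L·cmH2O/min.

171.7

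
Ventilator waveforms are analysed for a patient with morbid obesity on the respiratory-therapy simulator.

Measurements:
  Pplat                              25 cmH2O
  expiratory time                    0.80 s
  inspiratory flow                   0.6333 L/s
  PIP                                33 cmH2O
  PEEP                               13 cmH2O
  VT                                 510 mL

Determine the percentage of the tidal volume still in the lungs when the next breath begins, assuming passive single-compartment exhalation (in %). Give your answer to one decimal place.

R = (PIP − Pplat)/V̇ = (33 − 25) / 0.6333 = 8.0/0.6333 = 12.632 cmH2O·s/L.
C = Vt/(Pplat − PEEP) = 510.0 / (25 − 13) = 510.0/12.0 = 42.5 mL/cmH2O.
τ = R × C = 12.632 × 0.0425 L/cmH2O = 0.5369 s.
Fraction remaining at end-expiration = e^(−Te/τ) = e^(−0.80/0.5369) = 0.2254 → 22.54%.

22.5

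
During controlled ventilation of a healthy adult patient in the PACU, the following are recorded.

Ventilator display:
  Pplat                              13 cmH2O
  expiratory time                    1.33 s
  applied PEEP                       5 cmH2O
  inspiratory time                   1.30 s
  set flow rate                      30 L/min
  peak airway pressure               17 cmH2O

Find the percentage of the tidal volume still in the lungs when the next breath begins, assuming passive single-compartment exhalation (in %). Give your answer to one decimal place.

Flow: 30 L/min ÷ 60 = 0.5 L/s.
Vt = flow × Ti = 0.5 L/s × 1.30 s × 1000 mL/L = 650.0 mL.
R = (PIP − Pplat)/V̇ = (17 − 13) / 0.5 = 4.0/0.5 = 8.0 cmH2O·s/L.
C = Vt/(Pplat − PEEP) = 650.0 / (13 − 5) = 650.0/8.0 = 81.25 mL/cmH2O.
τ = R × C = 8.0 × 0.08125 L/cmH2O = 0.65 s.
Fraction remaining at end-expiration = e^(−Te/τ) = e^(−1.33/0.65) = 0.1292 → 12.92%.

12.9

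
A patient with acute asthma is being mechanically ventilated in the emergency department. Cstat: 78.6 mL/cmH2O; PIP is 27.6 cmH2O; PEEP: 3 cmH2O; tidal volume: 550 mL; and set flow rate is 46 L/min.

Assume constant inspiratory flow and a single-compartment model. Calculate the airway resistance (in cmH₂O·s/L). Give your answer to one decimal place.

Flow: 46 L/min ÷ 60 = 0.7667 L/s.
Equation of motion (constant flow): PIP = Vt/C + R·V̇ + PEEP.
R·V̇ = PIP − Vt/C − PEEP = 27.6 − 550/78.6 − 3 = 27.6 − 6.997 − 3 = 17.603 cmH2O.
R = 17.603 / 0.7667 = 22.959 cmH2O·s/L.

23.0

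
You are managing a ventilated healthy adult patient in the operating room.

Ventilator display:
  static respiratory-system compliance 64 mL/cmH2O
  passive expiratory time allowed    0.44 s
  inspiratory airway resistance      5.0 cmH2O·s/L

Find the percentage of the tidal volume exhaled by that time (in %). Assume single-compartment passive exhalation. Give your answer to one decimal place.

74.7

τ = R × C = 5.0 × 64 mL/cmH2O = 5.0 × 0.064 L/cmH2O = 0.32 s.
Passive exhalation: V(t)/V₀ = e^(−t/τ) = e^(−0.44/0.32) = 0.2528.
Fraction exhaled = 1 − 0.2528 = 0.7472 → 74.72%.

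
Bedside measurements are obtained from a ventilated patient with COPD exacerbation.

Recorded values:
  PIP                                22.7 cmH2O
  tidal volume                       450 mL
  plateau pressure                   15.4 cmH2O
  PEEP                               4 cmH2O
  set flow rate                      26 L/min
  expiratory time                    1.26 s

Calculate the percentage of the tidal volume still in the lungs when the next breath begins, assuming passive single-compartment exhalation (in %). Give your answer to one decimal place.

Flow: 26 L/min ÷ 60 = 0.4333 L/s.
R = (PIP − Pplat)/V̇ = (22.7 − 15.4) / 0.4333 = 7.3/0.4333 = 16.847 cmH2O·s/L.
C = Vt/(Pplat − PEEP) = 450.0 / (15.4 − 4) = 450.0/11.4 = 39.474 mL/cmH2O.
τ = R × C = 16.847 × 0.03947 L/cmH2O = 0.665 s.
Fraction remaining at end-expiration = e^(−Te/τ) = e^(−1.26/0.665) = 0.1504 → 15.04%.

15.0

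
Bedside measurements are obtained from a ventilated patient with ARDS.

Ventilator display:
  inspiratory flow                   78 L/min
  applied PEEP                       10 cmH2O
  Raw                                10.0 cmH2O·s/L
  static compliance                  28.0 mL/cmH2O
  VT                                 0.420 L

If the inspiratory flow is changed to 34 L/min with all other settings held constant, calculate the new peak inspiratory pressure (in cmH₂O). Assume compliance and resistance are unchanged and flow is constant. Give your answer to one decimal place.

Flow: 78 L/min ÷ 60 = 1.3 L/s.
New flow: 34 L/min ÷ 60 = 0.5667 L/s.
PIP = Vt/C + R·V̇ + PEEP (constant-flow equation of motion).
Only the resistive term changes: ΔPIP = R × ΔV̇ = 10.0 × (0.5667 − 1.3) = 10.0 × -0.7333 = -7.333 cmH2O.
Original PIP = 420/28.0 + 10.0×1.3 + 10 = 38.0 cmH2O; new PIP = 38.0 + (-7.333) = 30.667 cmH2O.

30.7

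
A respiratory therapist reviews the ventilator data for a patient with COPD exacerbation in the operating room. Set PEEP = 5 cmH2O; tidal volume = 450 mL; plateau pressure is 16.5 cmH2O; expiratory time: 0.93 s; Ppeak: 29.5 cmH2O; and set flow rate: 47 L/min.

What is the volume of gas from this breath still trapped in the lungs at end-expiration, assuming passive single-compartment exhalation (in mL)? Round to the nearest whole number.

107

Flow: 47 L/min ÷ 60 = 0.7833 L/s.
R = (PIP − Pplat)/V̇ = (29.5 − 16.5) / 0.7833 = 13.0/0.7833 = 16.596 cmH2O·s/L.
C = Vt/(Pplat − PEEP) = 450.0 / (16.5 − 5) = 450.0/11.5 = 39.13 mL/cmH2O.
τ = R × C = 16.596 × 0.03913 L/cmH2O = 0.6494 s.
Fraction remaining = e^(−Te/τ) = e^(−0.93/0.6494) = 0.2388.
Trapped volume = 450.0 × 0.2388 = 107.46 mL.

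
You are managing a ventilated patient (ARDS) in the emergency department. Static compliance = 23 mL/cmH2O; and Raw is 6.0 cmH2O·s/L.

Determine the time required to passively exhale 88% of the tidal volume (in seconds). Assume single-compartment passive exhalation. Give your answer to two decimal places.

0.29

τ = R × C = 6.0 × 23 mL/cmH2O = 6.0 × 0.023 L/cmH2O = 0.138 s.
Exhaled fraction f = 1 − e^(−t/τ) → t = −τ·ln(1 − f) = −0.138·ln(0.12) = 0.2926 s.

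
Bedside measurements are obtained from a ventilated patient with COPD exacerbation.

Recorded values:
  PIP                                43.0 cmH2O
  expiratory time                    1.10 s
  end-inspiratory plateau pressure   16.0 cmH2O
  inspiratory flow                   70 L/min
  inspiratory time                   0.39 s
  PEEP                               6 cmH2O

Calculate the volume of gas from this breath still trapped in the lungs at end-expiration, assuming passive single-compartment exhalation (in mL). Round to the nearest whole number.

Flow: 70 L/min ÷ 60 = 1.1667 L/s.
Vt = flow × Ti = 1.1667 L/s × 0.39 s × 1000 mL/L = 455.01 mL.
R = (PIP − Pplat)/V̇ = (43.0 − 16.0) / 1.1667 = 27.0/1.1667 = 23.142 cmH2O·s/L.
C = Vt/(Pplat − PEEP) = 455.01 / (16.0 − 6) = 455.01/10.0 = 45.501 mL/cmH2O.
τ = R × C = 23.142 × 0.0455 L/cmH2O = 1.053 s.
Fraction remaining = e^(−Te/τ) = e^(−1.10/1.053) = 0.3518.
Trapped volume = 455.01 × 0.3518 = 160.07 mL.

160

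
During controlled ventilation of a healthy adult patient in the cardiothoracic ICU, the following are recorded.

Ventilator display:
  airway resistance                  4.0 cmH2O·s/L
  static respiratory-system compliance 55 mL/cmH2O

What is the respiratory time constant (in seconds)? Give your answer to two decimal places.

0.22

τ = R × C = 4.0 × 55 mL/cmH2O = 4.0 × 0.055 L/cmH2O = 0.22 s.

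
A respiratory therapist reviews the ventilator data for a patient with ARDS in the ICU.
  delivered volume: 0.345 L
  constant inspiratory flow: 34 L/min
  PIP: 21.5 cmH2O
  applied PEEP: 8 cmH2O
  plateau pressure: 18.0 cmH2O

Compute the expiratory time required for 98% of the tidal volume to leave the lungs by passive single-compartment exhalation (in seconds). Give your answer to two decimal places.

0.83

Flow: 34 L/min ÷ 60 = 0.5667 L/s.
R = (PIP − Pplat)/V̇ = (21.5 − 18.0) / 0.5667 = 3.5/0.5667 = 6.176 cmH2O·s/L.
C = Vt/(Pplat − PEEP) = 345.0 / (18.0 − 8) = 345.0/10.0 = 34.5 mL/cmH2O.
τ = R × C = 6.176 × 0.0345 L/cmH2O = 0.2131 s.
t = −τ·ln(1 − 0.98) = −0.2131·ln(0.02) = 0.8337 s.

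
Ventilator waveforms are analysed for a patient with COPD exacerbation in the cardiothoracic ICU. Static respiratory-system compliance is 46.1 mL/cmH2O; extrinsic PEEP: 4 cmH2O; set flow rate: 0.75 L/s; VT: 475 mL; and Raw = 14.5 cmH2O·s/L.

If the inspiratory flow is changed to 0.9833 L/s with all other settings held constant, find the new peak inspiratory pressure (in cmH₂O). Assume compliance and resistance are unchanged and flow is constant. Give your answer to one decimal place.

28.6

PIP = Vt/C + R·V̇ + PEEP (constant-flow equation of motion).
Only the resistive term changes: ΔPIP = R × ΔV̇ = 14.5 × (0.9833 − 0.75) = 14.5 × 0.2333 = 3.383 cmH2O.
Original PIP = 475/46.1 + 14.5×0.75 + 4 = 25.179 cmH2O; new PIP = 25.179 + (3.383) = 28.562 cmH2O.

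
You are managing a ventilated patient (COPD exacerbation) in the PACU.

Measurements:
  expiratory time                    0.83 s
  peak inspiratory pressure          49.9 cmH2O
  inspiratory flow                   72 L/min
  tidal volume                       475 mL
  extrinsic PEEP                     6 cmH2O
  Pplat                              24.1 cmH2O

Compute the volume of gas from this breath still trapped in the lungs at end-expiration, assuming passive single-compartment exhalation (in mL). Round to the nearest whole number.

109

Flow: 72 L/min ÷ 60 = 1.2 L/s.
R = (PIP − Pplat)/V̇ = (49.9 − 24.1) / 1.2 = 25.8/1.2 = 21.5 cmH2O·s/L.
C = Vt/(Pplat − PEEP) = 475.0 / (24.1 − 6) = 475.0/18.1 = 26.243 mL/cmH2O.
τ = R × C = 21.5 × 0.02624 L/cmH2O = 0.5642 s.
Fraction remaining = e^(−Te/τ) = e^(−0.83/0.5642) = 0.2297.
Trapped volume = 475.0 × 0.2297 = 109.11 mL.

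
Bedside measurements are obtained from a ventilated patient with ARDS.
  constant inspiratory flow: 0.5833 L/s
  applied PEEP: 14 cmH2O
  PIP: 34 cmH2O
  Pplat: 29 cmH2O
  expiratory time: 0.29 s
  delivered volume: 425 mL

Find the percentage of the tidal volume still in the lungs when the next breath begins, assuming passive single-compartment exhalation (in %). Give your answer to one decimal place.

30.3

R = (PIP − Pplat)/V̇ = (34 − 29) / 0.5833 = 5.0/0.5833 = 8.572 cmH2O·s/L.
C = Vt/(Pplat − PEEP) = 425.0 / (29 − 14) = 425.0/15.0 = 28.333 mL/cmH2O.
τ = R × C = 8.572 × 0.02833 L/cmH2O = 0.2428 s.
Fraction remaining at end-expiration = e^(−Te/τ) = e^(−0.29/0.2428) = 0.3029 → 30.29%.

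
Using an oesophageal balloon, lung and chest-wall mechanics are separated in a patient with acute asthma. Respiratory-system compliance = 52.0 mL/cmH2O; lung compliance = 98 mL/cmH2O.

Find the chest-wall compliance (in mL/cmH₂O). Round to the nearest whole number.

1/Ccw = 1/Crs − 1/CL.
1/Ccw = 1/52.0 − 1/98 = 0.009027.
Ccw = 110.78 mL/cmH2O.

111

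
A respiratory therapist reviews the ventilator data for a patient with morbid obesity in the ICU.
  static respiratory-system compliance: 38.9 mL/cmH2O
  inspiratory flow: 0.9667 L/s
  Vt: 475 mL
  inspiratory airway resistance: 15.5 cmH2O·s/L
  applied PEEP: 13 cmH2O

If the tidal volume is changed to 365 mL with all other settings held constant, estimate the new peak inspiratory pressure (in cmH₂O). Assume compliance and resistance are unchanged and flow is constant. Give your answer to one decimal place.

37.4

PIP = Vt/C + R·V̇ + PEEP (constant-flow equation of motion).
Only the elastic term changes: ΔPIP = ΔVt / C = (365 − 475) / 38.9 = -2.828 cmH2O.
Original PIP = 475/38.9 + 15.5×0.9667 + 13 = 40.195 cmH2O; new PIP = 40.195 + (-2.828) = 37.367 cmH2O.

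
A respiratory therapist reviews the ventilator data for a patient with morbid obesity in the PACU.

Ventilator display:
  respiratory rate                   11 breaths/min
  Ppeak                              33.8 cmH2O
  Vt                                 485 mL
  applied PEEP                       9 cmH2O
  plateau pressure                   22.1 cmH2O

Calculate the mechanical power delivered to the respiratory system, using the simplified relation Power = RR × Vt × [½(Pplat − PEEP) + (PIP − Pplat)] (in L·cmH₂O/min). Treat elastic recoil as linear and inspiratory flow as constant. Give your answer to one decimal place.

Per-breath work = Vt × [½(Pplat−PEEP) + (PIP−Pplat)] = 0.485 × [0.5×13.1 + 11.7] = 0.485 × 18.25 = 8.851 L·cmH2O.
Power = 11 × 8.851 = 97.361 L·cmH2O/min.

97.4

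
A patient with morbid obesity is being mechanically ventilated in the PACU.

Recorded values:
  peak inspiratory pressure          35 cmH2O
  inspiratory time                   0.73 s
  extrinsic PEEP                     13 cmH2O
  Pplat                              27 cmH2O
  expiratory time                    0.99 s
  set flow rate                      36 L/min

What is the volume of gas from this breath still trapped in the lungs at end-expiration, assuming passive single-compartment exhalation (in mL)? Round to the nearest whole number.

41

Flow: 36 L/min ÷ 60 = 0.6 L/s.
Vt = flow × Ti = 0.6 L/s × 0.73 s × 1000 mL/L = 438.0 mL.
R = (PIP − Pplat)/V̇ = (35 − 27) / 0.6 = 8.0/0.6 = 13.333 cmH2O·s/L.
C = Vt/(Pplat − PEEP) = 438.0 / (27 − 13) = 438.0/14.0 = 31.286 mL/cmH2O.
τ = R × C = 13.333 × 0.03129 L/cmH2O = 0.4172 s.
Fraction remaining = e^(−Te/τ) = e^(−0.99/0.4172) = 0.0932.
Trapped volume = 438.0 × 0.0932 = 40.822 mL.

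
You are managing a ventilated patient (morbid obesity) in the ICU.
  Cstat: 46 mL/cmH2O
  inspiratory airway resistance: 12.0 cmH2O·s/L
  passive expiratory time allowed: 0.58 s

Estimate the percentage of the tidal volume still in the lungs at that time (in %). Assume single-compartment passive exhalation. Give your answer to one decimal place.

35.0

τ = R × C = 12.0 × 46 mL/cmH2O = 12.0 × 0.046 L/cmH2O = 0.552 s.
Passive exhalation: V(t)/V₀ = e^(−t/τ) = e^(−0.58/0.552) = 0.3497.
Fraction remaining = 0.3497 → 34.97%.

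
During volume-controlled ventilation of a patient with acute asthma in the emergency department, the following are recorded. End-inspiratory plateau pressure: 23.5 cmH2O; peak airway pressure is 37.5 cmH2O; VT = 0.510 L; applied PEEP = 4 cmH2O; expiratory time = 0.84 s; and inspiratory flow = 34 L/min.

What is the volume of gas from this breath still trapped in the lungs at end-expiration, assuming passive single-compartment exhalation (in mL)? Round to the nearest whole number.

Flow: 34 L/min ÷ 60 = 0.5667 L/s.
R = (PIP − Pplat)/V̇ = (37.5 − 23.5) / 0.5667 = 14.0/0.5667 = 24.704 cmH2O·s/L.
C = Vt/(Pplat − PEEP) = 510.0 / (23.5 − 4) = 510.0/19.5 = 26.154 mL/cmH2O.
τ = R × C = 24.704 × 0.02615 L/cmH2O = 0.646 s.
Fraction remaining = e^(−Te/τ) = e^(−0.84/0.646) = 0.2724.
Trapped volume = 510.0 × 0.2724 = 138.92 mL.

139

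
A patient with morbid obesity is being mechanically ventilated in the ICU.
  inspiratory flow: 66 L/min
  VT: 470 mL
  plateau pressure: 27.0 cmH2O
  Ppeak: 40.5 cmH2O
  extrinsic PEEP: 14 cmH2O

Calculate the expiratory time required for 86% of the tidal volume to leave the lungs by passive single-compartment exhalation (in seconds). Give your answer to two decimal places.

0.87

Flow: 66 L/min ÷ 60 = 1.1 L/s.
R = (PIP − Pplat)/V̇ = (40.5 − 27.0) / 1.1 = 13.5/1.1 = 12.273 cmH2O·s/L.
C = Vt/(Pplat − PEEP) = 470.0 / (27.0 − 14) = 470.0/13.0 = 36.154 mL/cmH2O.
τ = R × C = 12.273 × 0.03615 L/cmH2O = 0.4437 s.
t = −τ·ln(1 − 0.86) = −0.4437·ln(0.14) = 0.8724 s.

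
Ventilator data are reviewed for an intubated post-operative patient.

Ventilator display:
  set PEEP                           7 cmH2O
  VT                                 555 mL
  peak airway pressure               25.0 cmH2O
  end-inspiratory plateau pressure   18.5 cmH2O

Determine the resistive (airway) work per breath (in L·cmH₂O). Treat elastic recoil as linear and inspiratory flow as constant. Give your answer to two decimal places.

With constant inspiratory flow the resistive pressure is constant at PIP − Pplat = 25.0 − 18.5 = 6.5 cmH2O, so resistive work = 6.5 × 0.555 = 3.608 L·cmH2O.

3.61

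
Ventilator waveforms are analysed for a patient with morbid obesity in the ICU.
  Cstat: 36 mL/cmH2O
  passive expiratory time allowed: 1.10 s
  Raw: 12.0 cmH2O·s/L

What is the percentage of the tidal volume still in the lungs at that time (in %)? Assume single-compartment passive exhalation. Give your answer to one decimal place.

7.8

τ = R × C = 12.0 × 36 mL/cmH2O = 12.0 × 0.036 L/cmH2O = 0.432 s.
Passive exhalation: V(t)/V₀ = e^(−t/τ) = e^(−1.10/0.432) = 0.07837.
Fraction remaining = 0.07837 → 7.837%.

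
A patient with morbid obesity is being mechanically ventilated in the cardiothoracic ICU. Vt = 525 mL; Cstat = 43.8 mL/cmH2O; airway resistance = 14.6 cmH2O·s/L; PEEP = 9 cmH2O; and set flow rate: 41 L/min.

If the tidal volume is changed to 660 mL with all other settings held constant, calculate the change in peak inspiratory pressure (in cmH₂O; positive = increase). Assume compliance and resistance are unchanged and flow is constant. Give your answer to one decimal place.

PIP = Vt/C + R·V̇ + PEEP (constant-flow equation of motion).
Only the elastic term changes: ΔPIP = ΔVt / C = (660 − 525) / 43.8 = 3.082 cmH2O.

3.1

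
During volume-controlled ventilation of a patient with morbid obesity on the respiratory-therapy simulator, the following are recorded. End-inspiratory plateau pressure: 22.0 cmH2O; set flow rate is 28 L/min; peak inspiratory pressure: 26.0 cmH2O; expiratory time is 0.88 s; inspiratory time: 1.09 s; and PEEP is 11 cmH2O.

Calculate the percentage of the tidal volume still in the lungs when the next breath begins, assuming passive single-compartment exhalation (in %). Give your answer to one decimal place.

Flow: 28 L/min ÷ 60 = 0.4667 L/s.
Vt = flow × Ti = 0.4667 L/s × 1.09 s × 1000 mL/L = 508.7 mL.
R = (PIP − Pplat)/V̇ = (26.0 − 22.0) / 0.4667 = 4.0/0.4667 = 8.571 cmH2O·s/L.
C = Vt/(Pplat − PEEP) = 508.7 / (22.0 − 11) = 508.7/11.0 = 46.245 mL/cmH2O.
τ = R × C = 8.571 × 0.04625 L/cmH2O = 0.3964 s.
Fraction remaining at end-expiration = e^(−Te/τ) = e^(−0.88/0.3964) = 0.1086 → 10.86%.

10.9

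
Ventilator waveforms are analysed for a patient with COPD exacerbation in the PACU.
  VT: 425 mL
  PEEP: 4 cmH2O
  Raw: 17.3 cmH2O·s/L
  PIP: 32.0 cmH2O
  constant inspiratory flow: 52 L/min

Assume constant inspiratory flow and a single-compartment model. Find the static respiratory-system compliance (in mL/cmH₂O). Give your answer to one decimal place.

32.7

Flow: 52 L/min ÷ 60 = 0.8667 L/s.
Equation of motion (constant flow): PIP = Vt/C + R·V̇ + PEEP.
Vt/C = PIP − R·V̇ − PEEP = 32.0 − 17.3×0.8667 − 4 = 32.0 − 14.994 − 4 = 13.006 cmH2O.
C = Vt / 13.006 = 425 / 13.006 = 32.677 mL/cmH2O.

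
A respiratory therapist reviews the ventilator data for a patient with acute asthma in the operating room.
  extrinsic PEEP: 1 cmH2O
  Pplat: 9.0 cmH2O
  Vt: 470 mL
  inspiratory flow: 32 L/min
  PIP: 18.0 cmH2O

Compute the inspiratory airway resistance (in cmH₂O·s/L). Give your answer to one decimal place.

Flow: 32 L/min ÷ 60 = 0.5333 L/s.
Raw = (PIP − Pplat) / flow = (18.0 − 9.0) / 0.5333 = 9.0 / 0.5333 = 16.876 cmH2O·s/L.

16.9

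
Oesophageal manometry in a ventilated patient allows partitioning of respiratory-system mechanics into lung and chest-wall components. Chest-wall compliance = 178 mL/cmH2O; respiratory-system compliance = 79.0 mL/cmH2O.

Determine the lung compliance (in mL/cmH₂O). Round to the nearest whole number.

1/CL = 1/Crs − 1/Ccw.
1/CL = 1/79.0 − 1/178 = 0.00704.
CL = 142.05 mL/cmH2O.

142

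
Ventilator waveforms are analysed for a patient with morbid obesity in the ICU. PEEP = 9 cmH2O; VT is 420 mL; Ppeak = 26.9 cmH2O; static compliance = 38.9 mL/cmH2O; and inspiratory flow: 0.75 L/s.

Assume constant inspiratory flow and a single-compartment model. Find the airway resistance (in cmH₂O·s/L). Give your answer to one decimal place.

9.5

Equation of motion (constant flow): PIP = Vt/C + R·V̇ + PEEP.
R·V̇ = PIP − Vt/C − PEEP = 26.9 − 420/38.9 − 9 = 26.9 − 10.797 − 9 = 7.103 cmH2O.
R = 7.103 / 0.75 = 9.471 cmH2O·s/L.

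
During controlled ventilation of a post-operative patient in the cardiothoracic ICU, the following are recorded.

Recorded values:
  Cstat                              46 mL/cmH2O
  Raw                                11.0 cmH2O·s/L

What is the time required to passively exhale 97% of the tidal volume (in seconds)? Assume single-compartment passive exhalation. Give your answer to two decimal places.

τ = R × C = 11.0 × 46 mL/cmH2O = 11.0 × 0.046 L/cmH2O = 0.506 s.
Exhaled fraction f = 1 − e^(−t/τ) → t = −τ·ln(1 − f) = −0.506·ln(0.03) = 1.774 s.

1.77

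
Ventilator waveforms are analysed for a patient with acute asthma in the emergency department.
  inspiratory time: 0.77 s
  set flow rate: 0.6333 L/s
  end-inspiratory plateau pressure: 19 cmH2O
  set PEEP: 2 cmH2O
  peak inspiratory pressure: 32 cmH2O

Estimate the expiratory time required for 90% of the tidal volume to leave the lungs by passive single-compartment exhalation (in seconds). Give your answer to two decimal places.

1.36

Vt = flow × Ti = 0.6333 L/s × 0.77 s × 1000 mL/L = 487.64 mL.
R = (PIP − Pplat)/V̇ = (32 − 19) / 0.6333 = 13.0/0.6333 = 20.527 cmH2O·s/L.
C = Vt/(Pplat − PEEP) = 487.64 / (19 − 2) = 487.64/17.0 = 28.685 mL/cmH2O.
τ = R × C = 20.527 × 0.02869 L/cmH2O = 0.5889 s.
t = −τ·ln(1 − 0.90) = −0.5889·ln(0.1) = 1.356 s.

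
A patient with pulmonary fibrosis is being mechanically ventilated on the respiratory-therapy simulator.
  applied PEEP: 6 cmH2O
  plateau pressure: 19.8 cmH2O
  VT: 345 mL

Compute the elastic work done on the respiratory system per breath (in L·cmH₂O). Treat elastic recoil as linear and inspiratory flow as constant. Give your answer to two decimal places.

2.38

Elastic work ≈ ½ × (Pplat − PEEP) × Vt = 0.5 × (19.8 − 6) × 0.345 L = 0.5 × 13.8 × 0.345 = 2.381 L·cmH2O.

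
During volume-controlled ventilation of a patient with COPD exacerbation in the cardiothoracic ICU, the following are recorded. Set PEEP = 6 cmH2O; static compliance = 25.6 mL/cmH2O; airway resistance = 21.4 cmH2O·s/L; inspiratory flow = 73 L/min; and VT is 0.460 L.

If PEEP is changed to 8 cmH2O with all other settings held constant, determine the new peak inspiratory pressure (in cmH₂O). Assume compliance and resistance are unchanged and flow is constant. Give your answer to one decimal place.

Flow: 73 L/min ÷ 60 = 1.2167 L/s.
PIP = Vt/C + R·V̇ + PEEP (constant-flow equation of motion).
Only the baseline term changes: ΔPIP = ΔPEEP = 8 − 6 = 2.0 cmH2O.
Original PIP = 460/25.6 + 21.4×1.2167 + 6 = 50.006 cmH2O; new PIP = 50.006 + (2.0) = 52.006 cmH2O.

52.0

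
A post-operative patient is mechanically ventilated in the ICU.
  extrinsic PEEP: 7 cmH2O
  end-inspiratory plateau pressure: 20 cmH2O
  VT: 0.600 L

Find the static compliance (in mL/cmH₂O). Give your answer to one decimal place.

46.2

Cstat = Vt / (Pplat − PEEP) = 600 / (20 − 7) = 600 / 13.0 = 46.154 mL/cmH2O.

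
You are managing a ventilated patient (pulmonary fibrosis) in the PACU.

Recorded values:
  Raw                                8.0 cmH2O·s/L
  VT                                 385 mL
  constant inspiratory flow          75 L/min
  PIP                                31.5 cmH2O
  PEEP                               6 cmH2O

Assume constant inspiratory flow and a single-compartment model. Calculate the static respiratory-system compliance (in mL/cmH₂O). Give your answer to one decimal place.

Flow: 75 L/min ÷ 60 = 1.25 L/s.
Equation of motion (constant flow): PIP = Vt/C + R·V̇ + PEEP.
Vt/C = PIP − R·V̇ − PEEP = 31.5 − 8.0×1.25 − 6 = 31.5 − 10.0 − 6 = 15.5 cmH2O.
C = Vt / 15.5 = 385 / 15.5 = 24.839 mL/cmH2O.

24.8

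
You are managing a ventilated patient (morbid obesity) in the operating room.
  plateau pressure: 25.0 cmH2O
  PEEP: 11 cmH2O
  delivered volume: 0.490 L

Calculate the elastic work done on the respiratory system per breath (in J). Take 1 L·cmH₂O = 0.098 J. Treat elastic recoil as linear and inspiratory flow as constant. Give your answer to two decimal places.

Elastic work ≈ ½ × (Pplat − PEEP) × Vt = 0.5 × (25.0 − 11) × 0.490 L = 0.5 × 14.0 × 0.490 = 3.43 L·cmH2O.
× 0.098 J/(L·cmH2O) → 0.3361 J.

0.34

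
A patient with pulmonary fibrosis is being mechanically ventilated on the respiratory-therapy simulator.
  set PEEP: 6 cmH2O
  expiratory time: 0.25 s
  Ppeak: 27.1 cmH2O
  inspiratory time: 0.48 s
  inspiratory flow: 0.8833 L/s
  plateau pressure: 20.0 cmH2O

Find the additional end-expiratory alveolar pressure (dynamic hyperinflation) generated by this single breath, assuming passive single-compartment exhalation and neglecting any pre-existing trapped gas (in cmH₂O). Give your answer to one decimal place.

Vt = flow × Ti = 0.8833 L/s × 0.48 s × 1000 mL/L = 423.98 mL.
R = (PIP − Pplat)/V̇ = (27.1 − 20.0) / 0.8833 = 7.1/0.8833 = 8.038 cmH2O·s/L.
C = Vt/(Pplat − PEEP) = 423.98 / (20.0 − 6) = 423.98/14.0 = 30.284 mL/cmH2O.
τ = R × C = 8.038 × 0.03028 L/cmH2O = 0.2434 s.
Fraction remaining = e^(−Te/τ) = e^(−0.25/0.2434) = 0.358; trapped volume = 423.98 × 0.358 = 151.78 mL.
Additional alveolar pressure from trapping ≈ V_trapped / C = 151.78 / 30.284 = 5.012 cmH2O.

5.0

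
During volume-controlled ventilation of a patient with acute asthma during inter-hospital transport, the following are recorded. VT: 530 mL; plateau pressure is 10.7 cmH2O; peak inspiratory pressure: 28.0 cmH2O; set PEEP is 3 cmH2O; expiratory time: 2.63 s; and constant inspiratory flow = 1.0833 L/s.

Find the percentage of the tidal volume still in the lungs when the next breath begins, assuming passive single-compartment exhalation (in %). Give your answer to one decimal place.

9.1

R = (PIP − Pplat)/V̇ = (28.0 − 10.7) / 1.0833 = 17.3/1.0833 = 15.97 cmH2O·s/L.
C = Vt/(Pplat − PEEP) = 530.0 / (10.7 − 3) = 530.0/7.7 = 68.831 mL/cmH2O.
τ = R × C = 15.97 × 0.06883 L/cmH2O = 1.099 s.
Fraction remaining at end-expiration = e^(−Te/τ) = e^(−2.63/1.099) = 0.09135 → 9.135%.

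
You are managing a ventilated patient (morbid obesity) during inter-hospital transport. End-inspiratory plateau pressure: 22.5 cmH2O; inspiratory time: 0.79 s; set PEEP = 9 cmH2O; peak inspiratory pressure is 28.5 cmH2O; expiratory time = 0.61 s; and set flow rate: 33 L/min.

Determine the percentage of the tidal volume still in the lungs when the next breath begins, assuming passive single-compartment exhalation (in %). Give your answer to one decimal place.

17.6

Flow: 33 L/min ÷ 60 = 0.55 L/s.
Vt = flow × Ti = 0.55 L/s × 0.79 s × 1000 mL/L = 434.5 mL.
R = (PIP − Pplat)/V̇ = (28.5 − 22.5) / 0.55 = 6.0/0.55 = 10.909 cmH2O·s/L.
C = Vt/(Pplat − PEEP) = 434.5 / (22.5 − 9) = 434.5/13.5 = 32.185 mL/cmH2O.
τ = R × C = 10.909 × 0.03219 L/cmH2O = 0.3512 s.
Fraction remaining at end-expiration = e^(−Te/τ) = e^(−0.61/0.3512) = 0.1761 → 17.61%.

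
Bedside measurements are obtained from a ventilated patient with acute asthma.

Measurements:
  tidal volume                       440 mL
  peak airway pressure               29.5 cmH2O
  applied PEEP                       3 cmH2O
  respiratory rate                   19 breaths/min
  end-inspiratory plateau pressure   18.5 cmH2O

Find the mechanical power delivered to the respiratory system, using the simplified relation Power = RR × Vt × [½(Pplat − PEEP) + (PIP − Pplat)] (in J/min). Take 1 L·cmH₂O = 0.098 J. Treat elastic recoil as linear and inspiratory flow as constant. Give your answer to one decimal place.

15.4

Per-breath work = Vt × [½(Pplat−PEEP) + (PIP−Pplat)] = 0.440 × [0.5×15.5 + 11.0] = 0.440 × 18.75 = 8.25 L·cmH2O.
Power = 19 × 8.25 = 156.75 L·cmH2O/min.
× 0.098 J/(L·cmH2O) → 15.362 J/min.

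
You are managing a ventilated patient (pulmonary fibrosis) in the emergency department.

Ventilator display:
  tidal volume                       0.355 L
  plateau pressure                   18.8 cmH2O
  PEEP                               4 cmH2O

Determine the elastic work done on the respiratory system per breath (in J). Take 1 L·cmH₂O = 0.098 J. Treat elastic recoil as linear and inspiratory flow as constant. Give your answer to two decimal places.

Elastic work ≈ ½ × (Pplat − PEEP) × Vt = 0.5 × (18.8 − 4) × 0.355 L = 0.5 × 14.8 × 0.355 = 2.627 L·cmH2O.
× 0.098 J/(L·cmH2O) → 0.2574 J.

0.26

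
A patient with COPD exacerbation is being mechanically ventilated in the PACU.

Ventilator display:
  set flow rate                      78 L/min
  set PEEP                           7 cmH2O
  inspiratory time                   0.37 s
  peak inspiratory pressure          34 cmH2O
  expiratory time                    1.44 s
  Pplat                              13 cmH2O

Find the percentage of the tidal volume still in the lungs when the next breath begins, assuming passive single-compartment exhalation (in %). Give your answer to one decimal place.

32.9

Flow: 78 L/min ÷ 60 = 1.3 L/s.
Vt = flow × Ti = 1.3 L/s × 0.37 s × 1000 mL/L = 481.0 mL.
R = (PIP − Pplat)/V̇ = (34 − 13) / 1.3 = 21.0/1.3 = 16.154 cmH2O·s/L.
C = Vt/(Pplat − PEEP) = 481.0 / (13 − 7) = 481.0/6.0 = 80.167 mL/cmH2O.
τ = R × C = 16.154 × 0.08017 L/cmH2O = 1.295 s.
Fraction remaining at end-expiration = e^(−Te/τ) = e^(−1.44/1.295) = 0.3289 → 32.89%.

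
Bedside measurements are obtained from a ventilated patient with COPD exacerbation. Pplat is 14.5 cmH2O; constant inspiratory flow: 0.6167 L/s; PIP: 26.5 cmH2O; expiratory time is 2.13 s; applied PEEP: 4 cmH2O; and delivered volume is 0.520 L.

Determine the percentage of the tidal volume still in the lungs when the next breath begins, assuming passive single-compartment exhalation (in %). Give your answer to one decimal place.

11.0

R = (PIP − Pplat)/V̇ = (26.5 − 14.5) / 0.6167 = 12.0/0.6167 = 19.458 cmH2O·s/L.
C = Vt/(Pplat − PEEP) = 520.0 / (14.5 − 4) = 520.0/10.5 = 49.524 mL/cmH2O.
τ = R × C = 19.458 × 0.04952 L/cmH2O = 0.9636 s.
Fraction remaining at end-expiration = e^(−Te/τ) = e^(−2.13/0.9636) = 0.1097 → 10.97%.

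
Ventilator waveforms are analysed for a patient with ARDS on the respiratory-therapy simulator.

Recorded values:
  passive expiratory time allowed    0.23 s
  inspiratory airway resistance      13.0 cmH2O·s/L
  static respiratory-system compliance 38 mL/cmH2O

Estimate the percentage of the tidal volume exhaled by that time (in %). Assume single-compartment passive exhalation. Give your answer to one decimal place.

37.2

τ = R × C = 13.0 × 38 mL/cmH2O = 13.0 × 0.038 L/cmH2O = 0.494 s.
Passive exhalation: V(t)/V₀ = e^(−t/τ) = e^(−0.23/0.494) = 0.6278.
Fraction exhaled = 1 − 0.6278 = 0.3722 → 37.22%.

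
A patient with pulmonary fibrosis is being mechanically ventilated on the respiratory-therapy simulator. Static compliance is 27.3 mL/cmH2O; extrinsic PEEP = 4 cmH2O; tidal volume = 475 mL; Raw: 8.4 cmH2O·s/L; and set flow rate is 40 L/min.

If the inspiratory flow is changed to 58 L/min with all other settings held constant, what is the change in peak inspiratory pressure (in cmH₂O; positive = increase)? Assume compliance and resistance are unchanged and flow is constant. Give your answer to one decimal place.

Flow: 40 L/min ÷ 60 = 0.6667 L/s.
New flow: 58 L/min ÷ 60 = 0.9667 L/s.
PIP = Vt/C + R·V̇ + PEEP (constant-flow equation of motion).
Only the resistive term changes: ΔPIP = R × ΔV̇ = 8.4 × (0.9667 − 0.6667) = 8.4 × 0.3 = 2.52 cmH2O.

2.5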